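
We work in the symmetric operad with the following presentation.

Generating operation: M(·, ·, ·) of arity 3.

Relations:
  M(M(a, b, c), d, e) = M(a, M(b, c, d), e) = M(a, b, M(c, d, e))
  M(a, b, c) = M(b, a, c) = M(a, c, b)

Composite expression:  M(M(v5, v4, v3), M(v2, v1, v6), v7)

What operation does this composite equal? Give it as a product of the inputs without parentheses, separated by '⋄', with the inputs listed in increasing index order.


Any arrangement under M is one operation, so sort the v-inputs.
M(v5, v4, v3) unparenthesizes to v5 ⋄ v4 ⋄ v3
M(v2, v1, v6) unparenthesizes to v2 ⋄ v1 ⋄ v6
M(M(v5, v4, v3), M(v2, v1, v6), v7) unparenthesizes to v5 ⋄ v4 ⋄ v3 ⋄ v2 ⋄ v1 ⋄ v6 ⋄ v7
sorting the factors by input index: v1 ⋄ v2 ⋄ v3 ⋄ v4 ⋄ v5 ⋄ v6 ⋄ v7

v1 ⋄ v2 ⋄ v3 ⋄ v4 ⋄ v5 ⋄ v6 ⋄ v7


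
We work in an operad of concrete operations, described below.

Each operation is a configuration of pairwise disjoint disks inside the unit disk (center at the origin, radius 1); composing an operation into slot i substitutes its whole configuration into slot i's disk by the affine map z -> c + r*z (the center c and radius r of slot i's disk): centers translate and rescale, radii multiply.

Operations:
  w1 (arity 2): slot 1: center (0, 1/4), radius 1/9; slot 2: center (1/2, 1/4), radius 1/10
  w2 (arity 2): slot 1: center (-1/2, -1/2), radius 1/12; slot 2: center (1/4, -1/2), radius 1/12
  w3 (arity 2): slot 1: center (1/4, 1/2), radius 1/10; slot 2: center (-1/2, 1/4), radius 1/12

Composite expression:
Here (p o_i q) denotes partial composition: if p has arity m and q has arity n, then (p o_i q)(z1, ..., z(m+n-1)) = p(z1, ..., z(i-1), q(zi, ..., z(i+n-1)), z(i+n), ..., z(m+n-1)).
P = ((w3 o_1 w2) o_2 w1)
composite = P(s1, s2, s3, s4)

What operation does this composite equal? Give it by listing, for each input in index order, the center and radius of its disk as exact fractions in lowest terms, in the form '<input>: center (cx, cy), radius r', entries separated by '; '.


s1: center (1/5, 9/20), radius 1/120; s2: center (11/40, 217/480), radius 1/1080; s3: center (67/240, 217/480), radius 1/1200; s4: center (-1/2, 1/4), radius 1/12

Affine substitution under w3: radii multiply and s-centers shift.
for s1, the 2-step affine chain lands on center (1/5, 9/20), radius 1/120
for s2, the 3-step affine chain lands on center (11/40, 217/480), radius 1/1080
for s3, the 3-step affine chain lands on center (67/240, 217/480), radius 1/1200
for s4, the 1-step affine chain lands on center (-1/2, 1/4), radius 1/12


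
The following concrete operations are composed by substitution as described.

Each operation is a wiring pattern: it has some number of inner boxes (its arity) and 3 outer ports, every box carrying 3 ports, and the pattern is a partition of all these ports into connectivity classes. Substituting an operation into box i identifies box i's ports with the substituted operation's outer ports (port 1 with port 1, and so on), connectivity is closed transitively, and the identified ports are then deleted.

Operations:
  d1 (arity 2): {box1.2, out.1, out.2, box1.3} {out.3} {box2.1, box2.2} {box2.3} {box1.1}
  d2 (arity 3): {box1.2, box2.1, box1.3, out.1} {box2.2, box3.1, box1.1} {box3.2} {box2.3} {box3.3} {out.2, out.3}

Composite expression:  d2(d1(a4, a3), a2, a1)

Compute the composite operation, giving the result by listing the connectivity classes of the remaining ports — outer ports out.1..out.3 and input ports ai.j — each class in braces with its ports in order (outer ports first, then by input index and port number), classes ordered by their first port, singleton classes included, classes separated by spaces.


{out.1, a1.1, a2.1, a2.2, a4.2, a4.3} {out.2, out.3} {a1.2} {a1.3} {a2.3} {a3.1, a3.2} {a3.3} {a4.1}


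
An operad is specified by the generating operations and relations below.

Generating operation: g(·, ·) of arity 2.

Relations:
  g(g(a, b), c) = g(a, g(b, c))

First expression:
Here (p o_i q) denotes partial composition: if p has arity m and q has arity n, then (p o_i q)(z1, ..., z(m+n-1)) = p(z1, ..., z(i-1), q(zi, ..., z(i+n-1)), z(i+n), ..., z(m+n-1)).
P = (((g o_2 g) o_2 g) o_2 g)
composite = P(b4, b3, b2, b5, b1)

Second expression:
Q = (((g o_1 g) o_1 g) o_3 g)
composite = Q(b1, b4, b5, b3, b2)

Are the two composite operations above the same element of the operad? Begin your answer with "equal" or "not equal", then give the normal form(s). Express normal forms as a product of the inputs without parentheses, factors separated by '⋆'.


not equal — first b4 ⋆ b3 ⋆ b2 ⋆ b5 ⋆ b1, second b1 ⋆ b4 ⋆ b5 ⋆ b3 ⋆ b2


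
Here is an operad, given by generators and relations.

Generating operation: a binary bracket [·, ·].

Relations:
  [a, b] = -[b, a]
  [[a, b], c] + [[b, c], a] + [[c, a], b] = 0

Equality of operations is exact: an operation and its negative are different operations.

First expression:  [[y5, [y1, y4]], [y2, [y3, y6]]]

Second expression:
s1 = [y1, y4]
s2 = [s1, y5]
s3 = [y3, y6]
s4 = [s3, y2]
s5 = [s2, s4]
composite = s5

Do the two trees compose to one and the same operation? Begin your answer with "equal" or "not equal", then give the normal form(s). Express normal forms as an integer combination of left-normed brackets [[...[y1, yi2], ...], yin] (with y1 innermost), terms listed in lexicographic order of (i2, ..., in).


equal; both compose to -[[[[[y1, y4], y5], y2], y3], y6] + [[[[[y1, y4], y5], y2], y6], y3] + [[[[[y1, y4], y5], y3], y6], y2] - [[[[[y1, y4], y5], y6], y3], y2]

The first composite normalizes to -[[[[[y1, y4], y5], y2], y3], y6] + [[[[[y1, y4], y5], y2], y6], y3] + [[[[[y1, y4], y5], y3], y6], y2] - [[[[[y1, y4], y5], y6], y3], y2]
The second composite normalizes to -[[[[[y1, y4], y5], y2], y3], y6] + [[[[[y1, y4], y5], y2], y6], y3] + [[[[[y1, y4], y5], y3], y6], y2] - [[[[[y1, y4], y5], y6], y3], y2]
The forms coincide; equal.


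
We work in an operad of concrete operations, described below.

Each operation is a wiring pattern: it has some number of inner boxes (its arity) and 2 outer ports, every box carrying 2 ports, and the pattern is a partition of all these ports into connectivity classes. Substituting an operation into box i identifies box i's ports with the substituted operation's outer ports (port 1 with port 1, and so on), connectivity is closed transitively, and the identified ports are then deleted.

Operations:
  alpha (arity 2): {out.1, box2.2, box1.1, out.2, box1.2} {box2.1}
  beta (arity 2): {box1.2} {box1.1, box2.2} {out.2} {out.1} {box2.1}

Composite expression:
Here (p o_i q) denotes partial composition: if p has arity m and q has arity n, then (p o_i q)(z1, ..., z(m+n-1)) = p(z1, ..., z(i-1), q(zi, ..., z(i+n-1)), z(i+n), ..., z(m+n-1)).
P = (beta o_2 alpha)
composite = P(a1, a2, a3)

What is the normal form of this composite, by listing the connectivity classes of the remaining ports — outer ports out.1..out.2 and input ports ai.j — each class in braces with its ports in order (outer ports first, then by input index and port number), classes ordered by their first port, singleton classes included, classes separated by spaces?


{out.1} {out.2} {a1.1, a2.1, a2.2, a3.2} {a1.2} {a3.1}


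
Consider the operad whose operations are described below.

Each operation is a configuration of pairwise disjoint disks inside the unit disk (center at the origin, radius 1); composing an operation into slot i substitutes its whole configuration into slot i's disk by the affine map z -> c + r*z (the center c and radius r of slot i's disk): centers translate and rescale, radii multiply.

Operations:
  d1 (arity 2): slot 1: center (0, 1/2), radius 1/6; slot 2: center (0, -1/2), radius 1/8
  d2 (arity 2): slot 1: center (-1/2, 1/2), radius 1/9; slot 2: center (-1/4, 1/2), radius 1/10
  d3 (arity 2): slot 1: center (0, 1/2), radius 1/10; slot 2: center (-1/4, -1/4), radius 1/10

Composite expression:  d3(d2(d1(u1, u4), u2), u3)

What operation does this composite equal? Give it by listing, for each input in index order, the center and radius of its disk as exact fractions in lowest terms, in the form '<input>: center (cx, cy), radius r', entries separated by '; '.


Only the slot chain above each u matters under d3; compose those maps.
input u1: applying the 3 nested substitutions gives center (-1/20, 5/9), radius 1/540
input u4: applying the 3 nested substitutions gives center (-1/20, 49/90), radius 1/720
input u2: applying the 2 nested substitutions gives center (-1/40, 11/20), radius 1/100
input u3: applying the 1 nested substitution gives center (-1/4, -1/4), radius 1/10

u1: center (-1/20, 5/9), radius 1/540; u2: center (-1/40, 11/20), radius 1/100; u3: center (-1/4, -1/4), radius 1/10; u4: center (-1/20, 49/90), radius 1/720


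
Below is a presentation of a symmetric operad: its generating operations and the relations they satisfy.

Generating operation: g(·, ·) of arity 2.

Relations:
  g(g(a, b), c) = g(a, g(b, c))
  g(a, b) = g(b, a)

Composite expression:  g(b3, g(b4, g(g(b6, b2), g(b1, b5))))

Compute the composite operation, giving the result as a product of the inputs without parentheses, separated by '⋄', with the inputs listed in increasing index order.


Both nesting and order wash out for g; what remains is which b's occur.
g(b6, b2) flattens to b6 ⋄ b2
g(b1, b5) flattens to b1 ⋄ b5
g(g(b6, b2), g(b1, b5)) flattens to b6 ⋄ b2 ⋄ b1 ⋄ b5
g(b4, g(g(b6, b2), g(b1, b5))) flattens to b4 ⋄ b6 ⋄ b2 ⋄ b1 ⋄ b5
g(b3, g(b4, g(g(b6, b2), g(b1, b5)))) flattens to b3 ⋄ b4 ⋄ b6 ⋄ b2 ⋄ b1 ⋄ b5
reordering the factors by index: b1 ⋄ b2 ⋄ b3 ⋄ b4 ⋄ b5 ⋄ b6

b1 ⋄ b2 ⋄ b3 ⋄ b4 ⋄ b5 ⋄ b6


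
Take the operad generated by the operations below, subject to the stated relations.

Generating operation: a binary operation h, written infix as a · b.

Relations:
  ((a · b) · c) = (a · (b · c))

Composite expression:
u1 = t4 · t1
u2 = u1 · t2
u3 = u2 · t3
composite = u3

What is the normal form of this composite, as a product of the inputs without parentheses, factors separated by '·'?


t4 · t1 · t2 · t3

Key point: h is associative — brackets drop, the t-order remains.
(t4 · t1) spells out as t4 · t1
((t4 · t1) · t2) spells out as t4 · t1 · t2
(((t4 · t1) · t2) · t3) spells out as t4 · t1 · t2 · t3


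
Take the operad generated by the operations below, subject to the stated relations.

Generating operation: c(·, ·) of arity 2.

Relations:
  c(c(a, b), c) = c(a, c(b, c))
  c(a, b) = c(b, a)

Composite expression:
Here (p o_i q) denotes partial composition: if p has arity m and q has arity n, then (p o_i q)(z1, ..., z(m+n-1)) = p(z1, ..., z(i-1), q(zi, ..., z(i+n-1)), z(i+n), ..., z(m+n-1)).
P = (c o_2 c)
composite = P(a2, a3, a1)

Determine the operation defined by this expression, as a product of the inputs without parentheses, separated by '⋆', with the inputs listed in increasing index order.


a1 ⋆ a2 ⋆ a3


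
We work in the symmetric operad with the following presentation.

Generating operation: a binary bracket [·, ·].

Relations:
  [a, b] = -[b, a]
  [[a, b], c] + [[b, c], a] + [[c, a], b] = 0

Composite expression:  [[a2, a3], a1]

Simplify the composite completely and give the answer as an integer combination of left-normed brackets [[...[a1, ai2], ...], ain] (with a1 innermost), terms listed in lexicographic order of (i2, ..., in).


Left-normed coefficients sit on the a1-initial expansion words.
Composite bracket: [[a2, a3], a1]
Applying ab - ba throughout gives 4 signed words (2^2 = 4).
Keep just the words that open with a1:
  the word a1a2a3 carries sign -1 and contributes -[[a1, a2], a3]
  the word a1a3a2 carries sign +1 and contributes +[[a1, a3], a2]

-[[a1, a2], a3] + [[a1, a3], a2]


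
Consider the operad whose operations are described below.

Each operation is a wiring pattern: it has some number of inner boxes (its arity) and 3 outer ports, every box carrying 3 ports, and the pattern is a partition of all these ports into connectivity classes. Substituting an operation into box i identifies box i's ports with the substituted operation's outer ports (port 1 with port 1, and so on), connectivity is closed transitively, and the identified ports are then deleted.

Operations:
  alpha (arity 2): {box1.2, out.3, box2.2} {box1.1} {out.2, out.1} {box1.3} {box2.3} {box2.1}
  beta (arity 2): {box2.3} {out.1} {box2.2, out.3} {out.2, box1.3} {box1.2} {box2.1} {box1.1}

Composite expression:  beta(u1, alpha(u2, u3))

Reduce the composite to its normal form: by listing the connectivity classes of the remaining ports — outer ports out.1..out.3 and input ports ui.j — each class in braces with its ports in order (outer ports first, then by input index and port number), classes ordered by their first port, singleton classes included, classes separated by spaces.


{out.1} {out.2, u1.3} {out.3} {u1.1} {u1.2} {u2.1} {u2.2, u3.2} {u2.3} {u3.1} {u3.3}

Reachability decides: close wires over beta-identified ports.
alpha over (u2, u3) gives {out.1, out.2} {out.3, u2.2, u3.2} {u2.1} {u2.3} {u3.1} {u3.3}, out.j being that stage's outer ports
beta over (u1, u2, u3) gives {out.1} {out.2, u1.3} {out.3} {u1.1} {u1.2} {u2.1} {u2.2, u3.2} {u2.3} {u3.1} {u3.3}, out.j being that stage's outer ports


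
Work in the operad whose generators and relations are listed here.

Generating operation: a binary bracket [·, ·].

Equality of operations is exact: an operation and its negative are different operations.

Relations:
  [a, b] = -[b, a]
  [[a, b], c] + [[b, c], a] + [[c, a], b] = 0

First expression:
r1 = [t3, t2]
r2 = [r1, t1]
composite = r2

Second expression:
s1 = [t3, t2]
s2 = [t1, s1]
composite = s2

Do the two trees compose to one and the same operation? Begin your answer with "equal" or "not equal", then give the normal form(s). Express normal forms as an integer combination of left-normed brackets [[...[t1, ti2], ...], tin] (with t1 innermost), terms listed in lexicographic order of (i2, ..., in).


Reducing the first expression gives [[t1, t2], t3] - [[t1, t3], t2]
Reducing the second expression gives -[[t1, t2], t3] + [[t1, t3], t2]
They disagree, so not equal.

not equal — first [[t1, t2], t3] - [[t1, t3], t2], second -[[t1, t2], t3] + [[t1, t3], t2]


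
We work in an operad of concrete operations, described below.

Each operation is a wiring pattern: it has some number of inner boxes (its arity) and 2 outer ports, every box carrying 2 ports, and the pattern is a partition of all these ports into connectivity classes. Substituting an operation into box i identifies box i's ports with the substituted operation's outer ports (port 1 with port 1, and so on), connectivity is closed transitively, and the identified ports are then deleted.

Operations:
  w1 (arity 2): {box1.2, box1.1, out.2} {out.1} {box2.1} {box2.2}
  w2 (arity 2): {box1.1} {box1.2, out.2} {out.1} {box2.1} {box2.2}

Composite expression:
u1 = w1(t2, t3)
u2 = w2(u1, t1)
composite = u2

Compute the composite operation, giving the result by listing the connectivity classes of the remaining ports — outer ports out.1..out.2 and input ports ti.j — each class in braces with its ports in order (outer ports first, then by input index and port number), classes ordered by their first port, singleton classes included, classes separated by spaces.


{out.1} {out.2, t2.1, t2.2} {t1.1} {t1.2} {t3.1} {t3.2}

Treat the ports identified at w2 as solder joints: merge, then drop.
w1 over (t2, t3) gives {out.1} {out.2, t2.1, t2.2} {t3.1} {t3.2}, out.j being that stage's outer ports
w2 over (t2, t3, t1) gives {out.1} {out.2, t2.1, t2.2} {t1.1} {t1.2} {t3.1} {t3.2}, out.j being that stage's outer ports


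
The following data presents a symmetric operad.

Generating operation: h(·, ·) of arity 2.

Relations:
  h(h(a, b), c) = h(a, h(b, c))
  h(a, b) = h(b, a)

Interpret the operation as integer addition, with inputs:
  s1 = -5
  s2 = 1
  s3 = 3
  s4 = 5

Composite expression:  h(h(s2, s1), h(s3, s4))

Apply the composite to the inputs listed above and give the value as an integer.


4

h(s2, s1) = -4
h(s3, s4) = 8
h(h(s2, s1), h(s3, s4)) = 4


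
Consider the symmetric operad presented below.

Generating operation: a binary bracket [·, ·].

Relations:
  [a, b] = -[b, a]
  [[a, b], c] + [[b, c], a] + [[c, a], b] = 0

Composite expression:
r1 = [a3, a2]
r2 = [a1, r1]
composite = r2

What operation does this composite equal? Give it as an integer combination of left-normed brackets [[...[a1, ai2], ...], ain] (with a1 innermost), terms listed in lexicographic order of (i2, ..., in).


-[[a1, a2], a3] + [[a1, a3], a2]

Expand each bracket as ab - ba; the a1-initial words give the coefficients.
Composite bracket: [a1, [a3, a2]]
The bracket unfolds into 4 signed words via [a, b] = ab - ba (2^2 = 4).
Collect the words opening with a1:
  the word a1a2a3 carries sign -1 and contributes -[[a1, a2], a3]
  the word a1a3a2 carries sign +1 and contributes +[[a1, a3], a2]


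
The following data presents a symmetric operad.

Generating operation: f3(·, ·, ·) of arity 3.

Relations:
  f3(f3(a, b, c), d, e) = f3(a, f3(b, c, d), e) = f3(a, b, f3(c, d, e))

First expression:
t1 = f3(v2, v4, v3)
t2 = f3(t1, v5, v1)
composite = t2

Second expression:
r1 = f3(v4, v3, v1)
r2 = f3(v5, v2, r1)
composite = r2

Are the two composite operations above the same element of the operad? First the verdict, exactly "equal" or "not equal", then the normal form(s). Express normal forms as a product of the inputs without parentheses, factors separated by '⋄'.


not equal; the first gives v2 ⋄ v4 ⋄ v3 ⋄ v5 ⋄ v1 and the second v5 ⋄ v2 ⋄ v4 ⋄ v3 ⋄ v1

The first composite normalizes to v2 ⋄ v4 ⋄ v3 ⋄ v5 ⋄ v1
The second composite normalizes to v5 ⋄ v2 ⋄ v4 ⋄ v3 ⋄ v1
The normal forms differ: not equal.


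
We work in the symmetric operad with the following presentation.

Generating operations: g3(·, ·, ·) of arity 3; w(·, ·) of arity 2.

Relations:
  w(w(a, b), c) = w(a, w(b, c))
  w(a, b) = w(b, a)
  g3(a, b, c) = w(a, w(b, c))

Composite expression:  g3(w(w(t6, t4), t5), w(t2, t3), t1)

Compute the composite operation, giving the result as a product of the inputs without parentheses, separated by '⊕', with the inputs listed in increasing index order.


t1 ⊕ t2 ⊕ t3 ⊕ t4 ⊕ t5 ⊕ t6


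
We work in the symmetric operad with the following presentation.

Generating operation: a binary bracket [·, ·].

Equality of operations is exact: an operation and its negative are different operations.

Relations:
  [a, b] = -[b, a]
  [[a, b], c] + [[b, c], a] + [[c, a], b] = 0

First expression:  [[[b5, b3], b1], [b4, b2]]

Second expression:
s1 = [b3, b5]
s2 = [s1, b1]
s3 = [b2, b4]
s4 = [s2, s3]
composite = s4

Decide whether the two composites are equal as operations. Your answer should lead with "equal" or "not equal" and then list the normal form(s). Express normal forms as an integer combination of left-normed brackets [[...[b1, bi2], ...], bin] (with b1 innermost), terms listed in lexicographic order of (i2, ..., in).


equal: each reduces to -[[[[b1, b3], b5], b2], b4] + [[[[b1, b3], b5], b4], b2] + [[[[b1, b5], b3], b2], b4] - [[[[b1, b5], b3], b4], b2]

Reducing the first expression gives -[[[[b1, b3], b5], b2], b4] + [[[[b1, b3], b5], b4], b2] + [[[[b1, b5], b3], b2], b4] - [[[[b1, b5], b3], b4], b2]
Reducing the second expression gives -[[[[b1, b3], b5], b2], b4] + [[[[b1, b3], b5], b4], b2] + [[[[b1, b5], b3], b2], b4] - [[[[b1, b5], b3], b4], b2]
The forms coincide; equal.


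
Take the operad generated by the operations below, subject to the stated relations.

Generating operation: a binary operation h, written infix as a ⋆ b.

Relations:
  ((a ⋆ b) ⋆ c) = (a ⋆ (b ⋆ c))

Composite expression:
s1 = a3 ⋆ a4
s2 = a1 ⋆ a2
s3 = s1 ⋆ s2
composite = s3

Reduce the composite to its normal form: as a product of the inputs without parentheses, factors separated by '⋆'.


The h-tree's shape is irrelevant; the a-reading-order decides.
(a3 ⋆ a4) flattens to a3 ⋆ a4
(a1 ⋆ a2) flattens to a1 ⋆ a2
((a3 ⋆ a4) ⋆ (a1 ⋆ a2)) flattens to a3 ⋆ a4 ⋆ a1 ⋆ a2

a3 ⋆ a4 ⋆ a1 ⋆ a2


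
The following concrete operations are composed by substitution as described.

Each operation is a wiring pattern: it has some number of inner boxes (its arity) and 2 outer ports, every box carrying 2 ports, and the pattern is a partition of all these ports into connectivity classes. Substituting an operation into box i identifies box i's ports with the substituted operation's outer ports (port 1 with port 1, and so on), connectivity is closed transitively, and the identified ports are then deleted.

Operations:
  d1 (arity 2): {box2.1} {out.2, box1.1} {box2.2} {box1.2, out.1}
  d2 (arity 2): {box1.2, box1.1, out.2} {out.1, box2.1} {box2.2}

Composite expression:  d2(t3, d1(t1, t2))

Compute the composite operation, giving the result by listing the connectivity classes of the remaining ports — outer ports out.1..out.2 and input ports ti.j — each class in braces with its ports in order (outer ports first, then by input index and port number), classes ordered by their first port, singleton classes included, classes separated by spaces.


{out.1, t1.2} {out.2, t3.1, t3.2} {t1.1} {t2.1} {t2.2}

Reachability decides: close wires over d2-identified ports.
the subtree at d1 composes to {out.1, t1.2} {out.2, t1.1} {t2.1} {t2.2} on (t1, t2); out.j = own outer ports
the subtree at d2 composes to {out.1, t1.2} {out.2, t3.1, t3.2} {t1.1} {t2.1} {t2.2} on (t3, t1, t2); out.j = own outer ports


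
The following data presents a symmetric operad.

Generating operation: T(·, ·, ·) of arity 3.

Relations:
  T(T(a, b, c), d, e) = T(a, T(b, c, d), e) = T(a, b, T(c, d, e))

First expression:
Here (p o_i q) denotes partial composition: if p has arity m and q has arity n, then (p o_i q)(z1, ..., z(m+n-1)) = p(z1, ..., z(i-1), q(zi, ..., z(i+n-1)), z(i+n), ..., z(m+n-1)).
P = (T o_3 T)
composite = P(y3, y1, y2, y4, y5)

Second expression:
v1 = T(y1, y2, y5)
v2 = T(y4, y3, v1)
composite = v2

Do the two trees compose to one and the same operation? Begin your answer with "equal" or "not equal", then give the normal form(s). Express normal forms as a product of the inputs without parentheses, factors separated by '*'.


not equal: they reduce to y3 * y1 * y2 * y4 * y5 and y4 * y3 * y1 * y2 * y5


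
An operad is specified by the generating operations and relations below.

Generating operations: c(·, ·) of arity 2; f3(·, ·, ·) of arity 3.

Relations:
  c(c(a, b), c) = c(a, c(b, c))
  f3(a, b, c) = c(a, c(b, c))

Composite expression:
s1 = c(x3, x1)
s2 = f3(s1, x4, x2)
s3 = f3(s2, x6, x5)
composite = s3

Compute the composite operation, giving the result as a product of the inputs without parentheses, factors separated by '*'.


x3 * x1 * x4 * x2 * x6 * x5

All parenthesizations of f3 agree; list the x-inputs left to right.
c(x3, x1) spells out as x3 * x1
f3(c(x3, x1), x4, x2) spells out as x3 * x1 * x4 * x2
f3(f3(c(x3, x1), x4, x2), x6, x5) spells out as x3 * x1 * x4 * x2 * x6 * x5


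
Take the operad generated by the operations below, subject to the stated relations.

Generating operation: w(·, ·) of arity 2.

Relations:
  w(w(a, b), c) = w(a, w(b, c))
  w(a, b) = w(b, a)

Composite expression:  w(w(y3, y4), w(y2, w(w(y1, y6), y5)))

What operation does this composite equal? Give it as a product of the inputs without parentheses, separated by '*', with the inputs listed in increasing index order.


Reordering under w is free, so list the y-inputs canonically.
w(y3, y4) unparenthesizes to y3 * y4
w(y1, y6) unparenthesizes to y1 * y6
w(w(y1, y6), y5) unparenthesizes to y1 * y6 * y5
w(y2, w(w(y1, y6), y5)) unparenthesizes to y2 * y1 * y6 * y5
w(w(y3, y4), w(y2, w(w(y1, y6), y5))) unparenthesizes to y3 * y4 * y2 * y1 * y6 * y5
rearranged into index order: y1 * y2 * y3 * y4 * y5 * y6

y1 * y2 * y3 * y4 * y5 * y6


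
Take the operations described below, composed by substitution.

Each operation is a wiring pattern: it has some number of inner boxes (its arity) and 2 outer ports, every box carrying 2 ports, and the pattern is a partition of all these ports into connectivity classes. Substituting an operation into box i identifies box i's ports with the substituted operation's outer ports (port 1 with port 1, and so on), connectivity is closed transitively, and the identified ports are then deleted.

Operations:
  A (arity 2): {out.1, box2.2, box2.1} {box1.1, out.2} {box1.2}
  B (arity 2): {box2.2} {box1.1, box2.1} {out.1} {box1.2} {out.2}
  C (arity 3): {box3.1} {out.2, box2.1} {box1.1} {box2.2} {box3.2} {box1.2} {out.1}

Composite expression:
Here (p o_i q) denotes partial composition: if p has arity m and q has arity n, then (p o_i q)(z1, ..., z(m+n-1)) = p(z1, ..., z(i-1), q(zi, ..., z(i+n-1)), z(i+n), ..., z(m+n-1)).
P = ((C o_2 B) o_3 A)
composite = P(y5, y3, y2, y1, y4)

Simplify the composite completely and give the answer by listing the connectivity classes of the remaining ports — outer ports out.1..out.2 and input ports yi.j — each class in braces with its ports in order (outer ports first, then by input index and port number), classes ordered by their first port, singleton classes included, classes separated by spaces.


{out.1} {out.2} {y1.1, y1.2, y3.1} {y2.1} {y2.2} {y3.2} {y4.1} {y4.2} {y5.1} {y5.2}


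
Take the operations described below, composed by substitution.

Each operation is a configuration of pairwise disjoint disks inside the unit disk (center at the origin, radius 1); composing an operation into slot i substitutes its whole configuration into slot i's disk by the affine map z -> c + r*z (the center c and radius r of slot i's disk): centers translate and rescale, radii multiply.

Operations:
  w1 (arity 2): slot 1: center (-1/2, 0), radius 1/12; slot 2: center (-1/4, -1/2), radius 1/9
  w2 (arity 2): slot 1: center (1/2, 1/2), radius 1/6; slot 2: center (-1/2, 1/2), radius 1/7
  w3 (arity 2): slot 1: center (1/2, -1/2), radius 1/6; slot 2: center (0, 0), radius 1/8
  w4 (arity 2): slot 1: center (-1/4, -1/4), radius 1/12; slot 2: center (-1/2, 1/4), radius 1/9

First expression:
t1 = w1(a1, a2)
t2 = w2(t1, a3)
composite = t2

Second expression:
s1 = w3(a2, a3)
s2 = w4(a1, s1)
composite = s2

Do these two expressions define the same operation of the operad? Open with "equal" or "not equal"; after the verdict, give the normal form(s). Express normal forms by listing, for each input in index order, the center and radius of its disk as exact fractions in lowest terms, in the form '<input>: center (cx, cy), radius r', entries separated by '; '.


not equal: they reduce to a1: center (5/12, 1/2), radius 1/72; a2: center (11/24, 5/12), radius 1/54; a3: center (-1/2, 1/2), radius 1/7 and a1: center (-1/4, -1/4), radius 1/12; a2: center (-4/9, 7/36), radius 1/54; a3: center (-1/2, 1/4), radius 1/72

In normal form, the first expression is a1: center (5/12, 1/2), radius 1/72; a2: center (11/24, 5/12), radius 1/54; a3: center (-1/2, 1/2), radius 1/7
In normal form, the second expression is a1: center (-1/4, -1/4), radius 1/12; a2: center (-4/9, 7/36), radius 1/54; a3: center (-1/2, 1/4), radius 1/72
No match — not equal.


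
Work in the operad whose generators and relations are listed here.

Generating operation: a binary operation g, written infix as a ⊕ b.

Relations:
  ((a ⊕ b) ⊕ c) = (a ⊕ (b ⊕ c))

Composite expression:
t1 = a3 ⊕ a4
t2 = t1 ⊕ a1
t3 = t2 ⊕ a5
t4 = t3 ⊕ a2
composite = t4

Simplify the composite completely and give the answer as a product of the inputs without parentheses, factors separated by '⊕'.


a3 ⊕ a4 ⊕ a1 ⊕ a5 ⊕ a2


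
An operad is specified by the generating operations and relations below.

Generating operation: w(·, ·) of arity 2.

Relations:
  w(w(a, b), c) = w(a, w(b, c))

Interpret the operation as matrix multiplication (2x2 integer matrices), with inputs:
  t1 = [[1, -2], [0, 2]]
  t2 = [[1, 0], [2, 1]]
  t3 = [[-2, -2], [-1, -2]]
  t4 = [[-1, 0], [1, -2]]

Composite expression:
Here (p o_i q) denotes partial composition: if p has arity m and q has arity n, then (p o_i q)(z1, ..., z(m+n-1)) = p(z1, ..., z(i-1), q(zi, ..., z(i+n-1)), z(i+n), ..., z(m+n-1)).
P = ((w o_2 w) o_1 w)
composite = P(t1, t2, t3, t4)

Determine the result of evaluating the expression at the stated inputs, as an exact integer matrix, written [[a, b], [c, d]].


[[2, -20], [-2, 24]]

w(t1, t2) = [[-3, -2], [4, 2]]
w(t3, t4) = [[0, 4], [-1, 4]]
w(w(t1, t2), w(t3, t4)) = [[2, -20], [-2, 24]]


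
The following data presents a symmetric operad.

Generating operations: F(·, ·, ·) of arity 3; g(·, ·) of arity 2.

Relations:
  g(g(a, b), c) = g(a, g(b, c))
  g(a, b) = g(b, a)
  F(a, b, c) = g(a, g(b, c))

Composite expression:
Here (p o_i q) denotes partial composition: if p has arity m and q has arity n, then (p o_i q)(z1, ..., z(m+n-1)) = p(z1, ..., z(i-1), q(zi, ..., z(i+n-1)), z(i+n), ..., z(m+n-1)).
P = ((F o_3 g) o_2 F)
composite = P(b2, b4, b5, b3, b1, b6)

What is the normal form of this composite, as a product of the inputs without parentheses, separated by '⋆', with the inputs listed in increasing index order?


b1 ⋆ b2 ⋆ b3 ⋆ b4 ⋆ b5 ⋆ b6


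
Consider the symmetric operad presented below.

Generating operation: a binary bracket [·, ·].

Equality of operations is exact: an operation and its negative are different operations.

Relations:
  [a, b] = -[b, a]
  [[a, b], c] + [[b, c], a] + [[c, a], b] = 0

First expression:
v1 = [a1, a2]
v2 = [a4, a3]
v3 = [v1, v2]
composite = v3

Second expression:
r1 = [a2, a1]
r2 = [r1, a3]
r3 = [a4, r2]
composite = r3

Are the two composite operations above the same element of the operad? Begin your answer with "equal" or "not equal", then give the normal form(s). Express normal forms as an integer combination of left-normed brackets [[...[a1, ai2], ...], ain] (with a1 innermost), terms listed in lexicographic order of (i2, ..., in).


not equal; first: -[[[a1, a2], a3], a4] + [[[a1, a2], a4], a3]; second: [[[a1, a2], a3], a4]

Normal form of the first expression: -[[[a1, a2], a3], a4] + [[[a1, a2], a4], a3]
Normal form of the second expression: [[[a1, a2], a3], a4]
Distinct normal forms: not equal.


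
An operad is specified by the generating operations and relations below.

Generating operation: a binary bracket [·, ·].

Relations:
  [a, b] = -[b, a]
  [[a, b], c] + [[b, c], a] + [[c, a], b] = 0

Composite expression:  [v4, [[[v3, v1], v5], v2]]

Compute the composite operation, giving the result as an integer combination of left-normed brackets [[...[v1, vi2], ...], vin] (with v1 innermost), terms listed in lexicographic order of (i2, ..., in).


[[[[v1, v3], v5], v2], v4]

Skip Jacobi rewriting: expand, keep v1-initial words, read off terms.
Composite bracket: [v4, [[[v3, v1], v5], v2]]
Under [a, b] = ab - ba we get 16 signed associative words (2^4 = 16).
Only words starting with v1 matter:
  from v1v3v5v2v4, sign +1: term +[[[[v1, v3], v5], v2], v4]


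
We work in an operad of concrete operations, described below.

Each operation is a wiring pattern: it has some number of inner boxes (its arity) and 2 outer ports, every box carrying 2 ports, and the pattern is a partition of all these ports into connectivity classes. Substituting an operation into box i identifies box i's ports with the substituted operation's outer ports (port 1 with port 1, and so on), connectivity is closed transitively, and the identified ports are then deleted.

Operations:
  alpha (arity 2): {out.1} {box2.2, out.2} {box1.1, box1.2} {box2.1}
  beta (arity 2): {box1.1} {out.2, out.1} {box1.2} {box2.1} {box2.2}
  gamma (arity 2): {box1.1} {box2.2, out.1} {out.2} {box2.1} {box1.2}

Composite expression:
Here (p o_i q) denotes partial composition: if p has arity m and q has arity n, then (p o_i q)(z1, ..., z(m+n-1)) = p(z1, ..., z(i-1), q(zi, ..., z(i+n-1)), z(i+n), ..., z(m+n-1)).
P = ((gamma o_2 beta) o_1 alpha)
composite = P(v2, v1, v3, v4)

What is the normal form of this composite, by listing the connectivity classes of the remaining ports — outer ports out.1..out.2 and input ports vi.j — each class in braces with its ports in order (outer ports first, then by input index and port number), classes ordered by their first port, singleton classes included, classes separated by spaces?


{out.1} {out.2} {v1.1} {v1.2} {v2.1, v2.2} {v3.1} {v3.2} {v4.1} {v4.2}

Substituting into gamma glues patterns; closure does the rest.
through alpha, on inputs (v2, v1): {out.1} {out.2, v1.2} {v1.1} {v2.1, v2.2} (out.j = stage outer ports)
through beta, on inputs (v3, v4): {out.1, out.2} {v3.1} {v3.2} {v4.1} {v4.2} (out.j = stage outer ports)
through gamma, on inputs (v2, v1, v3, v4): {out.1} {out.2} {v1.1} {v1.2} {v2.1, v2.2} {v3.1} {v3.2} {v4.1} {v4.2} (out.j = stage outer ports)


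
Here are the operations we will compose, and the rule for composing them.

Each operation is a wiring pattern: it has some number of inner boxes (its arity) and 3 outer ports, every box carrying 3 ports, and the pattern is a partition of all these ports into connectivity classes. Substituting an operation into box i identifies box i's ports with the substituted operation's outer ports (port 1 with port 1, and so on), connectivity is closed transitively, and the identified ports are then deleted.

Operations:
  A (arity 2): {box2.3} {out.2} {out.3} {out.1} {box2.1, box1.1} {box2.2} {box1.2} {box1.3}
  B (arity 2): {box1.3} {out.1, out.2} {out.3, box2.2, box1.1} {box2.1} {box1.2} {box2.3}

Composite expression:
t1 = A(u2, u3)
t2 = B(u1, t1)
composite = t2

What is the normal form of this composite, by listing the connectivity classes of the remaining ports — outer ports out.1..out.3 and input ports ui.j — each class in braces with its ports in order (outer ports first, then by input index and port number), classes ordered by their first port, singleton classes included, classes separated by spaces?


{out.1, out.2} {out.3, u1.1} {u1.2} {u1.3} {u2.1, u3.1} {u2.2} {u2.3} {u3.2} {u3.3}


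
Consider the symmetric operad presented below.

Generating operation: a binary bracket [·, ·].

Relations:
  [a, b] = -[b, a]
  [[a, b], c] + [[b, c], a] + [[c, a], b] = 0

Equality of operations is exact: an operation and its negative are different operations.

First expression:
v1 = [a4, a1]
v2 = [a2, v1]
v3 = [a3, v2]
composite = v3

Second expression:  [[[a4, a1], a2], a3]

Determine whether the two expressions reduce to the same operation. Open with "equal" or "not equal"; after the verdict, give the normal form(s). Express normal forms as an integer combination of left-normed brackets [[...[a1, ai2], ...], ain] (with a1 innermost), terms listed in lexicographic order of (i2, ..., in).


equal — both sides give -[[[a1, a4], a2], a3]


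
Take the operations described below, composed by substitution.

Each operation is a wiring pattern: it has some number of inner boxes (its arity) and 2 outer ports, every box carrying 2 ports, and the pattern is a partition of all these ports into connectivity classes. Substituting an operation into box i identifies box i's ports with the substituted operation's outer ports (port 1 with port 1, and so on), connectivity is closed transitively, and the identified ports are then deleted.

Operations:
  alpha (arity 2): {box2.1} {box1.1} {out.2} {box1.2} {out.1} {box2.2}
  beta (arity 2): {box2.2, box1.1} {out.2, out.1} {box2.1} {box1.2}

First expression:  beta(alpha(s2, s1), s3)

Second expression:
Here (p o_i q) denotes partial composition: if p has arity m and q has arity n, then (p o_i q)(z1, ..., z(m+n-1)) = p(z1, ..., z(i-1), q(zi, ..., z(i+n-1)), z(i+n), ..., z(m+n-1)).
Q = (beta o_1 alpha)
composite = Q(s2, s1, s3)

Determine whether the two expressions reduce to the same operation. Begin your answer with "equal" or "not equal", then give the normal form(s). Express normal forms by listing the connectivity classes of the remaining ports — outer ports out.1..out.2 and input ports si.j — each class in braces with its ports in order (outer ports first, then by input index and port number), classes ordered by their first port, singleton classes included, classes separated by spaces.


equal; both compose to {out.1, out.2} {s1.1} {s1.2} {s2.1} {s2.2} {s3.1} {s3.2}

Reducing the first expression gives {out.1, out.2} {s1.1} {s1.2} {s2.1} {s2.2} {s3.1} {s3.2}
Reducing the second expression gives {out.1, out.2} {s1.1} {s1.2} {s2.1} {s2.2} {s3.1} {s3.2}
The normal forms match — equal.


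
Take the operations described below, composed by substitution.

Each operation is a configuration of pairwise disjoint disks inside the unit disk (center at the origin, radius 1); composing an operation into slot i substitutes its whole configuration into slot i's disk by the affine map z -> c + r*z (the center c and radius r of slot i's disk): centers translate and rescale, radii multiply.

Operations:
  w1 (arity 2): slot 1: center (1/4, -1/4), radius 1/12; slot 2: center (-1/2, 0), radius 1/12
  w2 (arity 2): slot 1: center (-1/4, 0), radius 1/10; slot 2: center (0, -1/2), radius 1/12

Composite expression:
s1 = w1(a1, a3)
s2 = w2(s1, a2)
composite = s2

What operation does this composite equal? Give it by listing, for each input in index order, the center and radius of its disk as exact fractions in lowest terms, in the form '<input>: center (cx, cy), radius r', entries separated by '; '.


Below w2, radii multiply path by path; the a-disk centers shift.
a1 passes through 2 substitutions, ending at center (-9/40, -1/40), radius 1/120
a3 passes through 2 substitutions, ending at center (-3/10, 0), radius 1/120
a2 passes through 1 substitution, ending at center (0, -1/2), radius 1/12

a1: center (-9/40, -1/40), radius 1/120; a2: center (0, -1/2), radius 1/12; a3: center (-3/10, 0), radius 1/120


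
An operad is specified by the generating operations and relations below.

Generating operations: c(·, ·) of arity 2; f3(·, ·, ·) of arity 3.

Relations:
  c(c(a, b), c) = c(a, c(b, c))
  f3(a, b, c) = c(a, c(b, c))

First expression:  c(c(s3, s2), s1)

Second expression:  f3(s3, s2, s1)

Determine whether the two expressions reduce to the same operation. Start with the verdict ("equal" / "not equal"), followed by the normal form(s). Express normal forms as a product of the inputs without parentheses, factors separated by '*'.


equal — both sides give s3 * s2 * s1

The first expression, normalized: s3 * s2 * s1
The second expression, normalized: s3 * s2 * s1
Both agree, so they are equal.


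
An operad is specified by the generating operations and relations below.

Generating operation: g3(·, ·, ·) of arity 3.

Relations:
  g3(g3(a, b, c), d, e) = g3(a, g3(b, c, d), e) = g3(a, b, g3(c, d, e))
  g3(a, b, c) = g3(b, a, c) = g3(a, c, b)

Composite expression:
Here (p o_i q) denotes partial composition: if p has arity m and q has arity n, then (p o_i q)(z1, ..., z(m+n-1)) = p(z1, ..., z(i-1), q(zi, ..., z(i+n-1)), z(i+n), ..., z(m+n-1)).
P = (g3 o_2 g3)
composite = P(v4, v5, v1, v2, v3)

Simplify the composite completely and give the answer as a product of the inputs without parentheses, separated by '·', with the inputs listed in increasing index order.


v1 · v2 · v3 · v4 · v5

Both nesting and order wash out for g3; what remains is which v's occur.
g3(v5, v1, v2) linearizes to v5 · v1 · v2
g3(v4, g3(v5, v1, v2), v3) linearizes to v4 · v5 · v1 · v2 · v3
reordering the factors by index: v1 · v2 · v3 · v4 · v5


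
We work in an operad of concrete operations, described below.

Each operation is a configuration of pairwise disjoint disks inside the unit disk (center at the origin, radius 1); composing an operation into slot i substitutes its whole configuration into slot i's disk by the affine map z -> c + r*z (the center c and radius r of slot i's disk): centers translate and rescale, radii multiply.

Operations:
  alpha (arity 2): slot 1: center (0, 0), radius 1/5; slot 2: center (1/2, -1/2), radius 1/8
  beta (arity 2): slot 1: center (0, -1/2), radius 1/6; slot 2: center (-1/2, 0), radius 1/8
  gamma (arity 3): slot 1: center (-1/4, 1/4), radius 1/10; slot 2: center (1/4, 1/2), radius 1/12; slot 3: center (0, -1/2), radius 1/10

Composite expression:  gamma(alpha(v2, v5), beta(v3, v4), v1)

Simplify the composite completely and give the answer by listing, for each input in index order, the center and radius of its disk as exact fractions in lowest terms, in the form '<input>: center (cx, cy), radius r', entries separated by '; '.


v1: center (0, -1/2), radius 1/10; v2: center (-1/4, 1/4), radius 1/50; v3: center (1/4, 11/24), radius 1/72; v4: center (5/24, 1/2), radius 1/96; v5: center (-1/5, 1/5), radius 1/80
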